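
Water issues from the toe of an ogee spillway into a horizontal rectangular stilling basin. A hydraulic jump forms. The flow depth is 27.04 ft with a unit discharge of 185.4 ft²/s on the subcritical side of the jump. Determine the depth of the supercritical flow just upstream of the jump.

V₂ = q/y₂ = 185.4/27.04 = 6.857 ft/s; Fr₂ = V₂/√(g·y₂) = 0.2324.
Since the conjugate-depth ratio holds either way, y₁/y₂ = ½[√(1 + 8Fr₂²) − 1] = ½[√1.4320 − 1] = 0.09832.
y₁ = 0.09832 × 27.04 = 2.659 ft.

y₁ = 2.659 ft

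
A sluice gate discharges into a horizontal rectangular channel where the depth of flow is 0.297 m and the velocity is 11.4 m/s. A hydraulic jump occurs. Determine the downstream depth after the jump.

y₂ = 2.66 m

Fr₁ = V₁/√(g·y₁) = 11.4/√(9.81×0.297) = 6.68.
Conjugate-depth relation: y₂/y₁ = ½[√(1 + 8Fr₁²) − 1] = ½[√357.8 − 1] = 8.96.
y₂ = 8.96 × 0.297 = 2.66 m.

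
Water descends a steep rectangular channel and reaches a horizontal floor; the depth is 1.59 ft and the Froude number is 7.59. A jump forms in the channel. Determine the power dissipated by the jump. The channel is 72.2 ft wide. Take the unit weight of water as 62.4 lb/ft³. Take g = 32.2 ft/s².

P = 21688 hp

Fr₁ = 7.59 (given).
Bélanger equation: y₂/y₁ = ½[√(1 + 8Fr₁²) − 1] = ½[√461.9 − 1] = 10.2.
y₂ = 10.2 × 1.59 = 16.3 ft.
V₁ = Fr₁·√(g·y₁) = 7.59×√(32.2×1.59) = 54.3 ft/s; q = V₁·y₁ = 86.4 ft²/s. V₂ = q/y₂ = 86.4/16.3 = 5.30 ft/s. E₁ = y₁ + V₁²/2g = 47.4 ft; E₂ = y₂ + V₂²/2g = 16.7 ft. ΔE = E₁ − E₂ = 30.7 ft.
Q = q·b = 86.4 × 72.2 = 6235 cfs. P = γ·Q·ΔE/550 = 62.4 × 6235 × 30.7 / 550 = 21688 hp.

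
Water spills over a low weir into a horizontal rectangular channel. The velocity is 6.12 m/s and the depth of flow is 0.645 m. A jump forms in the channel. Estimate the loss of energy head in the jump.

Fr₁ = V₁/√(g·y₁) = 6.12/√(9.81×0.645) = 2.43.
By Bélanger, y₂/y₁ = ½[√(1 + 8Fr₁²) − 1] = ½[√48.35 − 1] = 2.98.
y₂ = 2.98 × 0.645 = 1.92 m.
q = V₁·y₁ = 6.12 × 0.645 = 3.95 m²/s. V₂ = q/y₂ = 3.95/1.92 = 2.06 m/s. E₁ = y₁ + V₁²/2g = 2.55 m; E₂ = y₂ + V₂²/2g = 2.14 m. ΔE = E₁ − E₂ = 0.418 m.

ΔE = 0.418 m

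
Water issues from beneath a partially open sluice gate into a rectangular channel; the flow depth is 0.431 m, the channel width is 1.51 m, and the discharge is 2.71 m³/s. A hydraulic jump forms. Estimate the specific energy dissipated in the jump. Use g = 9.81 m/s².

q = Q/b = 2.71/1.51 = 1.79 m²/s; V₁ = q/y₁ = 4.16 m/s. Fr₁ = V₁/√(g·y₁) = 2.03.
By Bélanger, y₂/y₁ = ½[√(1 + 8Fr₁²) − 1] = ½[√33.81 − 1] = 2.41.
y₂ = 2.41 × 0.431 = 1.04 m.
Head loss: ΔE = (y₂ − y₁)³/(4y₁y₂) = (1.04 − 0.431)³/(4×0.431×1.04) = 0.223/1.79 = 0.125 m.

ΔE = 0.125 m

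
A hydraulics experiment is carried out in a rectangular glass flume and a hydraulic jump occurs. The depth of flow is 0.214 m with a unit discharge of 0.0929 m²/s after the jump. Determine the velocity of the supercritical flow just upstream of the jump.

V₂ = q/y₂ = 0.0929/0.214 = 0.434 m/s; Fr₂ = V₂/√(g·y₂) = 0.300.
Applying the sequent-depth relation in reverse, y₁/y₂ = ½[√(1 + 8Fr₂²) − 1] = ½[√1.718 − 1] = 0.155.
y₁ = 0.155 × 0.214 = 0.0333 m.
V₁ = q/y₁ = 0.0929/0.0333 = 2.79 m/s.

V₁ = 2.79 m/s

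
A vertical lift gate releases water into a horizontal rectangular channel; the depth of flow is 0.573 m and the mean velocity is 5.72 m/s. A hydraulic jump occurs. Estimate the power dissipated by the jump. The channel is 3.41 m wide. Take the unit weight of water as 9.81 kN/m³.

P = 39.4 kW

Fr₁ = V₁/√(g·y₁) = 5.72/√(9.81×0.573) = 2.41.
Sequent-depth ratio: y₂/y₁ = ½[√(1 + 8Fr₁²) − 1] = ½[√47.56 − 1] = 2.95.
y₂ = 2.95 × 0.573 = 1.69 m.
Head loss: ΔE = (y₂ − y₁)³/(4y₁y₂) = (1.69 − 0.573)³/(4×0.573×1.69) = 1.39/3.87 = 0.359 m.
q = V₁·y₁ = 5.72 × 0.573 = 3.28 m²/s. Q = q·b = 3.28 × 3.41 = 11.2 m³/s. P = γ·Q·ΔE = 9.81 × 11.2 × 0.359 = 39.4 kW.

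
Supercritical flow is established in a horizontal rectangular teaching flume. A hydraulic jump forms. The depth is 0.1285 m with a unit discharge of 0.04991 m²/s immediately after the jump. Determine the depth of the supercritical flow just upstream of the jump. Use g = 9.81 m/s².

y₁ = 0.02564 m

V₂ = q/y₂ = 0.04991/0.1285 = 0.3884 m/s; Fr₂ = V₂/√(g·y₂) = 0.3459.
The Bélanger relation is symmetric: y₁/y₂ = ½[√(1 + 8Fr₂²) − 1] = ½[√1.9574 − 1] = 0.1995.
y₁ = 0.1995 × 0.1285 = 0.02564 m.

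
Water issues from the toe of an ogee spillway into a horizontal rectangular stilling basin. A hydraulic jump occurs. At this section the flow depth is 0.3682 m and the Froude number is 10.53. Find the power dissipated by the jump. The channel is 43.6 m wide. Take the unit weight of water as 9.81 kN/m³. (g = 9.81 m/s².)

P = 48476 kW

Fr₁ = 10.53 (given).
From the momentum equation for a rectangular channel, y₂/y₁ = ½[√(1 + 8Fr₁²) − 1] = ½[√888.05 − 1] = 14.40.
y₂ = 14.40 × 0.3682 = 5.302 m.
V₁ = Fr₁·√(g·y₁) = 10.53×√(9.81×0.3682) = 20.01 m/s; q = V₁·y₁ = 7.369 m²/s. V₂ = q/y₂ = 7.369/5.302 = 1.390 m/s. E₁ = y₁ + V₁²/2g = 20.78 m; E₂ = y₂ + V₂²/2g = 5.401 m. ΔE = E₁ − E₂ = 15.38 m.
Q = q·b = 7.369 × 43.6 = 321.3 m³/s. P = γ·Q·ΔE = 9.81 × 321.3 × 15.38 = 48476 kW.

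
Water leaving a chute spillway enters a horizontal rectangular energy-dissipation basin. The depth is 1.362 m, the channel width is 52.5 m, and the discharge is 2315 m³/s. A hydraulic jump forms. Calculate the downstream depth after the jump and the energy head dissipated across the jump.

q = Q/b = 2315/52.5 = 44.10 m²/s; V₁ = q/y₁ = 32.38 m/s. Fr₁ = V₁/√(g·y₁) = 8.857.
Sequent-depth ratio: y₂/y₁ = ½[√(1 + 8Fr₁²) − 1] = ½[√628.59 − 1] = 12.04.
y₂ = 12.04 × 1.362 = 16.39 m.
Head loss: ΔE = (y₂ − y₁)³/(4y₁y₂) = (16.39 − 1.362)³/(4×1.362×16.39) = 3396/89.31 = 38.02 m.

y₂ = 16.39 m; ΔE = 38.02 m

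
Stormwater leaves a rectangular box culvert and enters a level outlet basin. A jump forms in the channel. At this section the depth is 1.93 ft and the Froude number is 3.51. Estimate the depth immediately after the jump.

Fr₁ = 3.51 (given).
Sequent-depth ratio: y₂/y₁ = ½[√(1 + 8Fr₁²) − 1] = ½[√99.56 − 1] = 4.49.
y₂ = 4.49 × 1.93 = 8.66 ft.

y₂ = 8.66 ft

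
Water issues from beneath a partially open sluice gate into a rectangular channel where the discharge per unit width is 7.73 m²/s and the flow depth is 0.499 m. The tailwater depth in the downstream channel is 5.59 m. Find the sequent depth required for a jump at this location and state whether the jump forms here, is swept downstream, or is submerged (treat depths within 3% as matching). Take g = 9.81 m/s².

V₁ = q/y₁ = 7.73/0.499 = 15.5 m/s. Fr₁ = V₁/√(g·y₁) = 15.5/√(9.81×0.499) = 7.00.
By Bélanger, y₂/y₁ = ½[√(1 + 8Fr₁²) − 1] = ½[√393.2 − 1] = 9.41.
y₂ = 9.41 × 0.499 = 4.70 m.
Tailwater y_tw = 5.59 m: y_tw > y₂, so the jump is submerged.

y₂ = 4.70 m; the jump is submerged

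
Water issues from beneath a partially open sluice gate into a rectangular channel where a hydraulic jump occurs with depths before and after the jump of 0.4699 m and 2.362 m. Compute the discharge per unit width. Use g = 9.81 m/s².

q = 3.926 m²/s

For a rectangular channel the momentum equation gives q² = ½·g·y₁·y₂·(y₁ + y₂) = ½×9.81×0.4699×2.362×2.832 = 15.42.
q = √15.42 = 3.926 m²/s.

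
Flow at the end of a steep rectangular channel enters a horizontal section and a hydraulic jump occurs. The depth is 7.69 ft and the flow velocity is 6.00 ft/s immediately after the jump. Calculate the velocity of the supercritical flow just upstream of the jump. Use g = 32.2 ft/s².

V₁ = 25.5 ft/s

Fr₂ = V₂/√(g·y₂) = 6.00/√(32.2×7.69) = 0.381.
From the momentum equation (using Fr₂), y₁/y₂ = ½[√(1 + 8Fr₂²) − 1] = ½[√2.163 − 1] = 0.235.
y₁ = 0.235 × 7.69 = 1.81 ft.
V₁ = q/y₁ = 46.1/1.81 = 25.5 ft/s.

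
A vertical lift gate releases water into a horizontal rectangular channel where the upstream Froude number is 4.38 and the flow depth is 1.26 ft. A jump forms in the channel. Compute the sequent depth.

y₂ = 7.20 ft

Fr₁ = 4.38 (given).
By Bélanger, y₂/y₁ = ½[√(1 + 8Fr₁²) − 1] = ½[√154.5 − 1] = 5.71.
y₂ = 5.71 × 1.26 = 7.20 ft.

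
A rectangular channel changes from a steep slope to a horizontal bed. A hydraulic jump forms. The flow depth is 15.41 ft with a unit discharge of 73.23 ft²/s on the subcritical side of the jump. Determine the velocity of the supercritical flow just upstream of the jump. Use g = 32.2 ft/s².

V₁ = 56.59 ft/s

V₂ = q/y₂ = 73.23/15.41 = 4.752 ft/s; Fr₂ = V₂/√(g·y₂) = 0.2133.
The Bélanger relation is symmetric: y₁/y₂ = ½[√(1 + 8Fr₂²) − 1] = ½[√1.3641 − 1] = 0.08397.
y₁ = 0.08397 × 15.41 = 1.294 ft.
V₁ = q/y₁ = 73.23/1.294 = 56.59 ft/s.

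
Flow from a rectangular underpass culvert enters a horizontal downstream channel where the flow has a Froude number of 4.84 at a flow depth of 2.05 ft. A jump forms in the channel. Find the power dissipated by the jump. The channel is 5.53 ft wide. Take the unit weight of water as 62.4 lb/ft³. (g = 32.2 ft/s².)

P = 628 hp

Fr₁ = 4.84 (given).
Sequent-depth ratio: y₂/y₁ = ½[√(1 + 8Fr₁²) − 1] = ½[√188.4 − 1] = 6.36.
y₂ = 6.36 × 2.05 = 13.0 ft.
Head loss: ΔE = (y₂ − y₁)³/(4y₁y₂) = (13.0 − 2.05)³/(4×2.05×13.0) = 1329/107 = 12.4 ft.
V₁ = Fr₁·√(g·y₁) = 4.84×√(32.2×2.05) = 39.3 ft/s; q = V₁·y₁ = 80.6 ft²/s. Q = q·b = 80.6 × 5.53 = 446 cfs. P = γ·Q·ΔE/550 = 62.4 × 446 × 12.4 / 550 = 628 hp.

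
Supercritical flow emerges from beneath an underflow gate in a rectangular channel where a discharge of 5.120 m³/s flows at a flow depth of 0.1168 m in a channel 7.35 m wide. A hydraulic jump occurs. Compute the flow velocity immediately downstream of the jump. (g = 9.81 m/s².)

V₂ = 0.8065 m/s

q = Q/b = 5.120/7.35 = 0.6966 m²/s; V₁ = q/y₁ = 5.964 m/s. Fr₁ = V₁/√(g·y₁) = 5.572.
From the momentum equation for a rectangular channel, y₂/y₁ = ½[√(1 + 8Fr₁²) − 1] = ½[√249.35 − 1] = 7.395.
y₂ = 7.395 × 0.1168 = 0.8638 m.
V₂ = q/y₂ = 0.6966/0.8638 = 0.8065 m/s.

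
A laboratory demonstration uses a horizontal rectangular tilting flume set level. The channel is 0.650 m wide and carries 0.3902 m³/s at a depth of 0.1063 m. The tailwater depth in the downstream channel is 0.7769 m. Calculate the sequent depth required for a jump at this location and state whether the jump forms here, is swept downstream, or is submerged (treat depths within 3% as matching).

y₂ = 0.7799 m; the jump forms here

q = Q/b = 0.3902/0.650 = 0.6003 m²/s; V₁ = q/y₁ = 5.647 m/s. Fr₁ = V₁/√(g·y₁) = 5.530.
By Bélanger, y₂/y₁ = ½[√(1 + 8Fr₁²) − 1] = ½[√245.66 − 1] = 7.337.
y₂ = 7.337 × 0.1063 = 0.7799 m.
Tailwater y_tw = 0.7769 m: y_tw ≈ y₂, so the jump forms here.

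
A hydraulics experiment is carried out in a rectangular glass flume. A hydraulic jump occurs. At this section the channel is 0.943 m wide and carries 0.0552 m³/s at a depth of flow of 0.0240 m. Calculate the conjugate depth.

q = Q/b = 0.0552/0.943 = 0.0585 m²/s; V₁ = q/y₁ = 2.44 m/s. Fr₁ = V₁/√(g·y₁) = 5.03.
Bélanger equation: y₂/y₁ = ½[√(1 + 8Fr₁²) − 1] = ½[√203.1 − 1] = 6.63.
y₂ = 6.63 × 0.0240 = 0.159 m.

y₂ = 0.159 m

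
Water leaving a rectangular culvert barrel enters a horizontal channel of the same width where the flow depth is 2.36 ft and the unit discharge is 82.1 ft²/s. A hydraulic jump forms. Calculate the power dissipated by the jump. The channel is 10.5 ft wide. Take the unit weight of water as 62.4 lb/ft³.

P = 808 hp

V₁ = q/y₁ = 82.1/2.36 = 34.8 ft/s. Fr₁ = V₁/√(g·y₁) = 34.8/√(32.2×2.36) = 3.99.
Conjugate-depth relation: y₂/y₁ = ½[√(1 + 8Fr₁²) − 1] = ½[√128.4 − 1] = 5.17.
y₂ = 5.17 × 2.36 = 12.2 ft.
Head loss: ΔE = (y₂ − y₁)³/(4y₁y₂) = (12.2 − 2.36)³/(4×2.36×12.2) = 950/115 = 8.26 ft.
Q = q·b = 82.1 × 10.5 = 862 cfs. P = γ·Q·ΔE/550 = 62.4 × 862 × 8.26 / 550 = 808 hp.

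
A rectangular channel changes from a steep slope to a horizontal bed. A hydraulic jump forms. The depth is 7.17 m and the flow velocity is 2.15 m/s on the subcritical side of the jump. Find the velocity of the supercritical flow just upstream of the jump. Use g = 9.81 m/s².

V₁ = 18.3 m/s

Fr₂ = V₂/√(g·y₂) = 2.15/√(9.81×7.17) = 0.256.
From the momentum equation (using Fr₂), y₁/y₂ = ½[√(1 + 8Fr₂²) − 1] = ½[√1.526 − 1] = 0.118.
y₁ = 0.118 × 7.17 = 0.843 m.
V₁ = q/y₁ = 15.4/0.843 = 18.3 m/s.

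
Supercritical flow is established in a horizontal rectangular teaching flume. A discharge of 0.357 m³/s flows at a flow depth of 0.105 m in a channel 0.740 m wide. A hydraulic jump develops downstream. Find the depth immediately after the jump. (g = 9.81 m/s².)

y₂ = 0.622 m

q = Q/b = 0.357/0.740 = 0.482 m²/s; V₁ = q/y₁ = 4.59 m/s. Fr₁ = V₁/√(g·y₁) = 4.53.
Sequent-depth ratio: y₂/y₁ = ½[√(1 + 8Fr₁²) − 1] = ½[√165.0 − 1] = 5.92.
y₂ = 5.92 × 0.105 = 0.622 m.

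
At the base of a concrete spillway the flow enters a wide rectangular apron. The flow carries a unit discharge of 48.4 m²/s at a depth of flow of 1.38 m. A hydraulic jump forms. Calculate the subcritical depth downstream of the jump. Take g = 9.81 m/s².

y₂ = 17.9 m

V₁ = q/y₁ = 48.4/1.38 = 35.1 m/s. Fr₁ = V₁/√(g·y₁) = 35.1/√(9.81×1.38) = 9.53.
From the momentum equation for a rectangular channel, y₂/y₁ = ½[√(1 + 8Fr₁²) − 1] = ½[√727.9 − 1] = 13.0.
y₂ = 13.0 × 1.38 = 17.9 m.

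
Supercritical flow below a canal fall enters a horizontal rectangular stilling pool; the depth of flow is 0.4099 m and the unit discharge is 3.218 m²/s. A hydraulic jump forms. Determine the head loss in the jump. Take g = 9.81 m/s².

V₁ = q/y₁ = 3.218/0.4099 = 7.851 m/s. Fr₁ = V₁/√(g·y₁) = 7.851/√(9.81×0.4099) = 3.915.
Conjugate-depth relation: y₂/y₁ = ½[√(1 + 8Fr₁²) − 1] = ½[√123.62 − 1] = 5.059.
y₂ = 5.059 × 0.4099 = 2.074 m.
V₂ = q/y₂ = 3.218/2.074 = 1.552 m/s. E₁ = y₁ + V₁²/2g = 3.551 m; E₂ = y₂ + V₂²/2g = 2.197 m. ΔE = E₁ − E₂ = 1.355 m.

ΔE = 1.355 m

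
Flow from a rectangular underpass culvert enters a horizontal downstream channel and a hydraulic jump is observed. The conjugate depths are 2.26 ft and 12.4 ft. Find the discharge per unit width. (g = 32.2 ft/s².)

For a rectangular channel the momentum equation gives q² = ½·g·y₁·y₂·(y₁ + y₂) = ½×32.2×2.26×12.4×14.7 = 6614.
q = √6614 = 81.3 ft²/s.

q = 81.3 ft²/s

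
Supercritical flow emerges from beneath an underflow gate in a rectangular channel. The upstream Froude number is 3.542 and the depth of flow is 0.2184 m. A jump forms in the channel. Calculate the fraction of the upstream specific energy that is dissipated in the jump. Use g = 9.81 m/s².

Fr₁ = 3.542 (given).
By Bélanger, y₂/y₁ = ½[√(1 + 8Fr₁²) − 1] = ½[√101.37 − 1] = 4.534.
y₂ = 4.534 × 0.2184 = 0.9902 m.
E₁ = y₁(1 + Fr₁²/2) = 0.2184×(1 + 3.542²/2) = 1.588 m. ΔE = (y₂ − y₁)³/(4y₁y₂) = 0.5315 m. ΔE/E₁ = 0.5315/1.588 = 0.335.

ΔE/E₁ = 0.335 (33.5%)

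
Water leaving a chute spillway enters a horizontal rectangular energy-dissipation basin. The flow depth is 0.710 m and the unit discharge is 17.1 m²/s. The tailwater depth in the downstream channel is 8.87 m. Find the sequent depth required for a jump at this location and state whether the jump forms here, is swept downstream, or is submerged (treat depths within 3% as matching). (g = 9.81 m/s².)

V₁ = q/y₁ = 17.1/0.710 = 24.1 m/s. Fr₁ = V₁/√(g·y₁) = 24.1/√(9.81×0.710) = 9.13.
Sequent-depth ratio: y₂/y₁ = ½[√(1 + 8Fr₁²) − 1] = ½[√667.3 − 1] = 12.4.
y₂ = 12.4 × 0.710 = 8.82 m.
Tailwater y_tw = 8.87 m: y_tw ≈ y₂, so the jump forms here.

y₂ = 8.82 m; the jump forms here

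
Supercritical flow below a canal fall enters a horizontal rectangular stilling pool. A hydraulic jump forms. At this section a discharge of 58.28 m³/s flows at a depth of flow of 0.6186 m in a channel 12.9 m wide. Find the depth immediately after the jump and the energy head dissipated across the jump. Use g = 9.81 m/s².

y₂ = 2.303 m; ΔE = 0.8383 m

q = Q/b = 58.28/12.9 = 4.518 m²/s; V₁ = q/y₁ = 7.303 m/s. Fr₁ = V₁/√(g·y₁) = 2.965.
Bélanger equation: y₂/y₁ = ½[√(1 + 8Fr₁²) − 1] = ½[√71.315 − 1] = 3.722.
y₂ = 3.722 × 0.6186 = 2.303 m.
V₂ = q/y₂ = 4.518/2.303 = 1.962 m/s. E₁ = y₁ + V₁²/2g = 3.337 m; E₂ = y₂ + V₂²/2g = 2.499 m. ΔE = E₁ − E₂ = 0.8383 m.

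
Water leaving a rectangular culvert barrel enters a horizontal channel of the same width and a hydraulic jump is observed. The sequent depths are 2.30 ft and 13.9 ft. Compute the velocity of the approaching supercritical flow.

V₁ = 39.7 ft/s

For a rectangular channel the momentum equation gives q² = ½·g·y₁·y₂·(y₁ + y₂) = ½×32.2×2.30×13.9×16.2 = 8338.
q = √8338 = 91.3 ft²/s.
V₁ = q/y₁ = 91.3/2.30 = 39.7 ft/s.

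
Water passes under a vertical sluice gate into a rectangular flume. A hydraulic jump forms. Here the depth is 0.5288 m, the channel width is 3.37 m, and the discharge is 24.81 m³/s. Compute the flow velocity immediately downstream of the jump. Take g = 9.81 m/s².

V₂ = 1.706 m/s

q = Q/b = 24.81/3.37 = 7.362 m²/s; V₁ = q/y₁ = 13.92 m/s. Fr₁ = V₁/√(g·y₁) = 6.113.
Sequent-depth ratio: y₂/y₁ = ½[√(1 + 8Fr₁²) − 1] = ½[√299.91 − 1] = 8.159.
y₂ = 8.159 × 0.5288 = 4.314 m.
V₂ = q/y₂ = 7.362/4.314 = 1.706 m/s.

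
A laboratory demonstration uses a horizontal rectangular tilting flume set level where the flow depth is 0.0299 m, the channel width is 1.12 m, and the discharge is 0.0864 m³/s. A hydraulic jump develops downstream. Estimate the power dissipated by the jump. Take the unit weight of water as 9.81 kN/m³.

q = Q/b = 0.0864/1.12 = 0.0771 m²/s; V₁ = q/y₁ = 2.58 m/s. Fr₁ = V₁/√(g·y₁) = 4.76.
Sequent-depth ratio: y₂/y₁ = ½[√(1 + 8Fr₁²) − 1] = ½[√182.6 − 1] = 6.26.
y₂ = 6.26 × 0.0299 = 0.187 m.
V₂ = q/y₂ = 0.0771/0.187 = 0.412 m/s. E₁ = y₁ + V₁²/2g = 0.369 m; E₂ = y₂ + V₂²/2g = 0.196 m. ΔE = E₁ − E₂ = 0.173 m.
P = γ·Q·ΔE = 9.81 × 0.0864 × 0.173 = 0.147 kW.

P = 0.147 kW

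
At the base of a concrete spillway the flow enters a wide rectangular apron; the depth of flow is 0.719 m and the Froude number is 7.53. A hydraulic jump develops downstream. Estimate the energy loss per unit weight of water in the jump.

ΔE = 13.6 m

Fr₁ = 7.53 (given).
By Bélanger, y₂/y₁ = ½[√(1 + 8Fr₁²) − 1] = ½[√454.6 − 1] = 10.2.
y₂ = 10.2 × 0.719 = 7.31 m.
V₁ = Fr₁·√(g·y₁) = 7.53×√(9.81×0.719) = 20.0 m/s; q = V₁·y₁ = 14.4 m²/s. V₂ = q/y₂ = 14.4/7.31 = 1.97 m/s. E₁ = y₁ + V₁²/2g = 21.1 m; E₂ = y₂ + V₂²/2g = 7.50 m. ΔE = E₁ − E₂ = 13.6 m.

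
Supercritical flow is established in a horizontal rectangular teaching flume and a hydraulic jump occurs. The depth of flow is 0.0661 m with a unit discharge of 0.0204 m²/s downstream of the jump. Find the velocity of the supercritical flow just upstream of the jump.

V₂ = q/y₂ = 0.0204/0.0661 = 0.309 m/s; Fr₂ = V₂/√(g·y₂) = 0.383.
Since the conjugate-depth ratio holds either way, y₁/y₂ = ½[√(1 + 8Fr₂²) − 1] = ½[√2.175 − 1] = 0.237.
y₁ = 0.237 × 0.0661 = 0.0157 m.
V₁ = q/y₁ = 0.0204/0.0157 = 1.30 m/s.

V₁ = 1.30 m/s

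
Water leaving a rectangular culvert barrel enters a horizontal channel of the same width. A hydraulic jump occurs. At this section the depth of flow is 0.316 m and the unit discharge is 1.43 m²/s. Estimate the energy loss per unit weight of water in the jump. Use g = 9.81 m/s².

ΔE = 0.254 m

V₁ = q/y₁ = 1.43/0.316 = 4.53 m/s. Fr₁ = V₁/√(g·y₁) = 4.53/√(9.81×0.316) = 2.57.
Bélanger equation: y₂/y₁ = ½[√(1 + 8Fr₁²) − 1] = ½[√53.85 − 1] = 3.17.
y₂ = 3.17 × 0.316 = 1.00 m.
Head loss: ΔE = (y₂ − y₁)³/(4y₁y₂) = (1.00 − 0.316)³/(4×0.316×1.00) = 0.322/1.27 = 0.254 m.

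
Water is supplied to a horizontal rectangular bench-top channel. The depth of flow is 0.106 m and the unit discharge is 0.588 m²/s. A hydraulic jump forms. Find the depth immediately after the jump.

V₁ = q/y₁ = 0.588/0.106 = 5.55 m/s. Fr₁ = V₁/√(g·y₁) = 5.55/√(9.81×0.106) = 5.44.
Conjugate-depth relation: y₂/y₁ = ½[√(1 + 8Fr₁²) − 1] = ½[√237.7 − 1] = 7.21.
y₂ = 7.21 × 0.106 = 0.764 m.

y₂ = 0.764 m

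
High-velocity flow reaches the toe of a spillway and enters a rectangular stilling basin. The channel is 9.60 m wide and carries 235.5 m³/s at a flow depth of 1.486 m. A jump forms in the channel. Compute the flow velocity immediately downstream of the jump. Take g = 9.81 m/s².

V₂ = 2.930 m/s

q = Q/b = 235.5/9.60 = 24.53 m²/s; V₁ = q/y₁ = 16.51 m/s. Fr₁ = V₁/√(g·y₁) = 4.324.
From the momentum equation for a rectangular channel, y₂/y₁ = ½[√(1 + 8Fr₁²) − 1] = ½[√150.56 − 1] = 5.635.
y₂ = 5.635 × 1.486 = 8.374 m.
V₂ = q/y₂ = 24.53/8.374 = 2.930 m/s.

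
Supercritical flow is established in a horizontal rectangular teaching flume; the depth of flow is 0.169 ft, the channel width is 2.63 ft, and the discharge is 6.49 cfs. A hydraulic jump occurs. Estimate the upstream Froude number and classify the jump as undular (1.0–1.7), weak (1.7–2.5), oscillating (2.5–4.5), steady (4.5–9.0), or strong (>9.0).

Fr₁ = 6.26; steady jump

q = Q/b = 6.49/2.63 = 2.47 ft²/s; V₁ = q/y₁ = 14.6 ft/s. Fr₁ = V₁/√(g·y₁) = 6.26.
Fr₁ = 6.26 lies in the steady range.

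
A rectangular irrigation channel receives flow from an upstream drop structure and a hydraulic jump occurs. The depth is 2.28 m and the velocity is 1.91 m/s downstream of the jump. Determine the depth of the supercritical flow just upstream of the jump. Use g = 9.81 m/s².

y₁ = 0.591 m

Fr₂ = V₂/√(g·y₂) = 1.91/√(9.81×2.28) = 0.404.
Since the conjugate-depth ratio holds either way, y₁/y₂ = ½[√(1 + 8Fr₂²) − 1] = ½[√2.305 − 1] = 0.259.
y₁ = 0.259 × 2.28 = 0.591 m.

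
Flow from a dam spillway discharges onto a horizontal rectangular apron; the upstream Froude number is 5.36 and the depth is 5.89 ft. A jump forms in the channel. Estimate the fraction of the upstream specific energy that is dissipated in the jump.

Fr₁ = 5.36 (given).
Conjugate-depth relation: y₂/y₁ = ½[√(1 + 8Fr₁²) − 1] = ½[√230.8 − 1] = 7.10.
y₂ = 7.10 × 5.89 = 41.8 ft.
E₁ = y₁(1 + Fr₁²/2) = 5.89×(1 + 5.36²/2) = 90.5 ft. ΔE = (y₂ − y₁)³/(4y₁y₂) = 47.0 ft. ΔE/E₁ = 47.0/90.5 = 0.520.

ΔE/E₁ = 0.520 (52.0%)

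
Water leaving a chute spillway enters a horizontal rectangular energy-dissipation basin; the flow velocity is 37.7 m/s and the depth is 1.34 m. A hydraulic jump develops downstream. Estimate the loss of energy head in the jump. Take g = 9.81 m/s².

ΔE = 54.4 m

Fr₁ = V₁/√(g·y₁) = 37.7/√(9.81×1.34) = 10.4.
Bélanger equation: y₂/y₁ = ½[√(1 + 8Fr₁²) − 1] = ½[√866.0 − 1] = 14.2.
y₂ = 14.2 × 1.34 = 19.0 m.
q = V₁·y₁ = 37.7 × 1.34 = 50.5 m²/s. V₂ = q/y₂ = 50.5/19.0 = 2.65 m/s. E₁ = y₁ + V₁²/2g = 73.8 m; E₂ = y₂ + V₂²/2g = 19.4 m. ΔE = E₁ − E₂ = 54.4 m.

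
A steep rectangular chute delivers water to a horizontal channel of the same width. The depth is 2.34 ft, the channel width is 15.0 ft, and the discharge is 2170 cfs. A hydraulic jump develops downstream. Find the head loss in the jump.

ΔE = 38.6 ft

q = Q/b = 2170/15.0 = 145 ft²/s; V₁ = q/y₁ = 61.8 ft/s. Fr₁ = V₁/√(g·y₁) = 7.12.
By Bélanger, y₂/y₁ = ½[√(1 + 8Fr₁²) − 1] = ½[√406.8 − 1] = 9.58.
y₂ = 9.58 × 2.34 = 22.4 ft.
Head loss: ΔE = (y₂ − y₁)³/(4y₁y₂) = (22.4 − 2.34)³/(4×2.34×22.4) = 8107/210 = 38.6 ft.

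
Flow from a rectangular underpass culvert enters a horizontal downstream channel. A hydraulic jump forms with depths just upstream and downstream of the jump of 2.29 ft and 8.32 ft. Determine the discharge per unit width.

q = 57.0 ft²/s

For a rectangular channel the momentum equation gives q² = ½·g·y₁·y₂·(y₁ + y₂) = ½×32.2×2.29×8.32×10.6 = 3255.
q = √3255 = 57.0 ft²/s.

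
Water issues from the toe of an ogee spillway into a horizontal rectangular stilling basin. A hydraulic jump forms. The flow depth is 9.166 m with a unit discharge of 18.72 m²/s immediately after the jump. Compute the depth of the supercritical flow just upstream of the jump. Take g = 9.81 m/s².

y₁ = 0.7834 m

V₂ = q/y₂ = 18.72/9.166 = 2.042 m/s; Fr₂ = V₂/√(g·y₂) = 0.2154.
Applying the sequent-depth relation in reverse, y₁/y₂ = ½[√(1 + 8Fr₂²) − 1] = ½[√1.3711 − 1] = 0.08547.
y₁ = 0.08547 × 9.166 = 0.7834 m.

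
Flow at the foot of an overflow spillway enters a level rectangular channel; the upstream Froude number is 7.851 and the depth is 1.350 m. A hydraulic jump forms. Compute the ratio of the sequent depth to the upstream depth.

y₂/y₁ = 10.61

Fr₁ = 7.851 (given).
Bélanger equation: y₂/y₁ = ½[√(1 + 8Fr₁²) − 1] = ½[√494.11 − 1] = 10.61.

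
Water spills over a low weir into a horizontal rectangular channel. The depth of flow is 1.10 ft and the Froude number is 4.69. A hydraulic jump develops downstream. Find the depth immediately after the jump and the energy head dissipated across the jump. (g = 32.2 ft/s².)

y₂ = 6.77 ft; ΔE = 6.11 ft

Fr₁ = 4.69 (given).
Sequent-depth ratio: y₂/y₁ = ½[√(1 + 8Fr₁²) − 1] = ½[√177.0 − 1] = 6.15.
y₂ = 6.15 × 1.10 = 6.77 ft.
V₁ = Fr₁·√(g·y₁) = 4.69×√(32.2×1.10) = 27.9 ft/s; q = V₁·y₁ = 30.7 ft²/s. V₂ = q/y₂ = 30.7/6.77 = 4.54 ft/s. E₁ = y₁ + V₁²/2g = 13.2 ft; E₂ = y₂ + V₂²/2g = 7.09 ft. ΔE = E₁ − E₂ = 6.11 ft.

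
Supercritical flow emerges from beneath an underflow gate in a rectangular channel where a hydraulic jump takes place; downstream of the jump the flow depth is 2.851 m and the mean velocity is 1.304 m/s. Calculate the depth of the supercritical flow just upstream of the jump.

y₁ = 0.3124 m

Fr₂ = V₂/√(g·y₂) = 1.304/√(9.81×2.851) = 0.2466.
Since the conjugate-depth ratio holds either way, y₁/y₂ = ½[√(1 + 8Fr₂²) − 1] = ½[√1.4864 − 1] = 0.1096.
y₁ = 0.1096 × 2.851 = 0.3124 m.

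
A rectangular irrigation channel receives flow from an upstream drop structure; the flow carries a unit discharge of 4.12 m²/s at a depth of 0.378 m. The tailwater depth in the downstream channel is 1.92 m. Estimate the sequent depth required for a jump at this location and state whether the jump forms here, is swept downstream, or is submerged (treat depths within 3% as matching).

y₂ = 2.84 m; the jump is swept downstream

V₁ = q/y₁ = 4.12/0.378 = 10.9 m/s. Fr₁ = V₁/√(g·y₁) = 10.9/√(9.81×0.378) = 5.66.
Bélanger equation: y₂/y₁ = ½[√(1 + 8Fr₁²) − 1] = ½[√257.3 − 1] = 7.52.
y₂ = 7.52 × 0.378 = 2.84 m.
Tailwater y_tw = 1.92 m: y_tw < y₂, so the jump is swept downstream.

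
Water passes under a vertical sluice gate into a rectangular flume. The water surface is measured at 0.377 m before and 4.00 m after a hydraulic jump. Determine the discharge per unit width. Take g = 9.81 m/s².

q = 5.69 m²/s

For a rectangular channel the momentum equation gives q² = ½·g·y₁·y₂·(y₁ + y₂) = ½×9.81×0.377×4.00×4.38 = 32.4.
q = √32.4 = 5.69 m²/s.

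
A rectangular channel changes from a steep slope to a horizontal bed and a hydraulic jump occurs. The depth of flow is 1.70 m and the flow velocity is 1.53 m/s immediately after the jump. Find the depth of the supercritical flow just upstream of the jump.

Fr₂ = V₂/√(g·y₂) = 1.53/√(9.81×1.70) = 0.375.
Applying the sequent-depth relation in reverse, y₁/y₂ = ½[√(1 + 8Fr₂²) − 1] = ½[√2.123 − 1] = 0.229.
y₁ = 0.229 × 1.70 = 0.388 m.

y₁ = 0.388 m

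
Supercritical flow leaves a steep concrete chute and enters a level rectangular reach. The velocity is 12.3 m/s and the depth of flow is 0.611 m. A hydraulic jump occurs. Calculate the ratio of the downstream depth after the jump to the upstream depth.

Fr₁ = V₁/√(g·y₁) = 12.3/√(9.81×0.611) = 5.02.
By Bélanger, y₂/y₁ = ½[√(1 + 8Fr₁²) − 1] = ½[√202.9 − 1] = 6.62.

y₂/y₁ = 6.62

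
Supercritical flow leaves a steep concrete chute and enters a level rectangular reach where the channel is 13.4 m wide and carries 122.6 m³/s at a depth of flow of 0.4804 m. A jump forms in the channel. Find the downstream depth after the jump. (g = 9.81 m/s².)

q = Q/b = 122.6/13.4 = 9.149 m²/s; V₁ = q/y₁ = 19.05 m/s. Fr₁ = V₁/√(g·y₁) = 8.773.
Bélanger equation: y₂/y₁ = ½[√(1 + 8Fr₁²) − 1] = ½[√616.72 − 1] = 11.92.
y₂ = 11.92 × 0.4804 = 5.725 m.

y₂ = 5.725 m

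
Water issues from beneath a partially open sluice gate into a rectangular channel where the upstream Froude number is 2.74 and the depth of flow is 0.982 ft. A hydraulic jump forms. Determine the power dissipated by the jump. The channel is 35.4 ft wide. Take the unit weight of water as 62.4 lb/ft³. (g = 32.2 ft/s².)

P = 61.1 hp

Fr₁ = 2.74 (given).
Sequent-depth ratio: y₂/y₁ = ½[√(1 + 8Fr₁²) − 1] = ½[√61.06 − 1] = 3.41.
y₂ = 3.41 × 0.982 = 3.35 ft.
V₁ = Fr₁·√(g·y₁) = 2.74×√(32.2×0.982) = 15.4 ft/s; q = V₁·y₁ = 15.1 ft²/s. V₂ = q/y₂ = 15.1/3.35 = 4.52 ft/s. E₁ = y₁ + V₁²/2g = 4.67 ft; E₂ = y₂ + V₂²/2g = 3.66 ft. ΔE = E₁ − E₂ = 1.00 ft.
Q = q·b = 15.1 × 35.4 = 536 cfs. P = γ·Q·ΔE/550 = 62.4 × 536 × 1.00 / 550 = 61.1 hp.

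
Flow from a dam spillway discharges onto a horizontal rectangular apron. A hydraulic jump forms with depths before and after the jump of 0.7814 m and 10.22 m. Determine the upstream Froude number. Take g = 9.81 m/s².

Fr₁ = 9.595

For a rectangular channel the momentum equation gives q² = ½·g·y₁·y₂·(y₁ + y₂) = ½×9.81×0.7814×10.22×11.00 = 430.9.
q = √430.9 = 20.76 m²/s.
V₁ = q/y₁ = 26.57 m/s; Fr₁ = V₁/√(g·y₁) = 9.595.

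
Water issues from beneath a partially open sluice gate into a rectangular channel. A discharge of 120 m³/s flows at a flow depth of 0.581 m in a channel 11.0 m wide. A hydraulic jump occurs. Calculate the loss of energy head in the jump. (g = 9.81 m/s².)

q = Q/b = 120/11.0 = 10.9 m²/s; V₁ = q/y₁ = 18.8 m/s. Fr₁ = V₁/√(g·y₁) = 7.86.
Sequent-depth ratio: y₂/y₁ = ½[√(1 + 8Fr₁²) − 1] = ½[√495.8 − 1] = 10.6.
y₂ = 10.6 × 0.581 = 6.18 m.
Head loss: ΔE = (y₂ − y₁)³/(4y₁y₂) = (6.18 − 0.581)³/(4×0.581×6.18) = 175/14.4 = 12.2 m.

ΔE = 12.2 m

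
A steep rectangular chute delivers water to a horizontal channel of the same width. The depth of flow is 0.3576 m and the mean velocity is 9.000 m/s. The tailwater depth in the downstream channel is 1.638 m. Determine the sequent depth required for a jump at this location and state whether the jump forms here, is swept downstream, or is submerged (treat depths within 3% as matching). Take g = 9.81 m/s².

Fr₁ = V₁/√(g·y₁) = 9.000/√(9.81×0.3576) = 4.805.
Conjugate-depth relation: y₂/y₁ = ½[√(1 + 8Fr₁²) − 1] = ½[√185.72 − 1] = 6.314.
y₂ = 6.314 × 0.3576 = 2.258 m.
Tailwater y_tw = 1.638 m: y_tw < y₂, so the jump is swept downstream.

y₂ = 2.258 m; the jump is swept downstream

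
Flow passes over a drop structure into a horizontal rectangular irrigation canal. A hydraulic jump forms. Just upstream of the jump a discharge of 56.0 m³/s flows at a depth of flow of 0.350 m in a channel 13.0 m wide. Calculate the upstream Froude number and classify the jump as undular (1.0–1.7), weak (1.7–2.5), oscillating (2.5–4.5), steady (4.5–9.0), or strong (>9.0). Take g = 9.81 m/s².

q = Q/b = 56.0/13.0 = 4.31 m²/s; V₁ = q/y₁ = 12.3 m/s. Fr₁ = V₁/√(g·y₁) = 6.64.
Fr₁ = 6.64 lies in the steady range.

Fr₁ = 6.64; steady jump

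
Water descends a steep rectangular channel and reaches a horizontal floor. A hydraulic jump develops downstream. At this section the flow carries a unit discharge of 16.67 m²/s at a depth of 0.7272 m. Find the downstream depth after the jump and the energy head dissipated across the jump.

y₂ = 8.470 m; ΔE = 18.84 m

V₁ = q/y₁ = 16.67/0.7272 = 22.92 m/s. Fr₁ = V₁/√(g·y₁) = 22.92/√(9.81×0.7272) = 8.583.
By Bélanger, y₂/y₁ = ½[√(1 + 8Fr₁²) − 1] = ½[√590.29 − 1] = 11.65.
y₂ = 11.65 × 0.7272 = 8.470 m.
V₂ = q/y₂ = 16.67/8.470 = 1.968 m/s. E₁ = y₁ + V₁²/2g = 27.51 m; E₂ = y₂ + V₂²/2g = 8.668 m. ΔE = E₁ − E₂ = 18.84 m.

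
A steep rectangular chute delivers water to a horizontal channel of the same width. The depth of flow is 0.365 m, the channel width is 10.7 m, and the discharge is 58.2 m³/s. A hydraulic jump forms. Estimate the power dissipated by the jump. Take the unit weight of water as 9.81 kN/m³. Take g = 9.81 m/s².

q = Q/b = 58.2/10.7 = 5.44 m²/s; V₁ = q/y₁ = 14.9 m/s. Fr₁ = V₁/√(g·y₁) = 7.88.
From the momentum equation for a rectangular channel, y₂/y₁ = ½[√(1 + 8Fr₁²) − 1] = ½[√497.2 − 1] = 10.6.
y₂ = 10.6 × 0.365 = 3.89 m.
V₂ = q/y₂ = 5.44/3.89 = 1.40 m/s. E₁ = y₁ + V₁²/2g = 11.7 m; E₂ = y₂ + V₂²/2g = 3.99 m. ΔE = E₁ − E₂ = 7.70 m.
P = γ·Q·ΔE = 9.81 × 58.2 × 7.70 = 4395 kW.

P = 4395 kW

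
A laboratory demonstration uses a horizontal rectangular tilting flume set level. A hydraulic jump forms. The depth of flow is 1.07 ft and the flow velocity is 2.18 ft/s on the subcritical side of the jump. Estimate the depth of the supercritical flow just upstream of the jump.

y₁ = 0.241 ft

Fr₂ = V₂/√(g·y₂) = 2.18/√(32.2×1.07) = 0.371.
Since the conjugate-depth ratio holds either way, y₁/y₂ = ½[√(1 + 8Fr₂²) − 1] = ½[√2.103 − 1] = 0.225.
y₁ = 0.225 × 1.07 = 0.241 ft.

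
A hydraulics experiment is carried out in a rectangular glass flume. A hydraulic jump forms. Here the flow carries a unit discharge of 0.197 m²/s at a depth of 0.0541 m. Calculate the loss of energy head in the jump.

ΔE = 0.358 m

V₁ = q/y₁ = 0.197/0.0541 = 3.64 m/s. Fr₁ = V₁/√(g·y₁) = 3.64/√(9.81×0.0541) = 5.00.
Bélanger equation: y₂/y₁ = ½[√(1 + 8Fr₁²) − 1] = ½[√200.9 − 1] = 6.59.
y₂ = 6.59 × 0.0541 = 0.356 m.
Head loss: ΔE = (y₂ − y₁)³/(4y₁y₂) = (0.356 − 0.0541)³/(4×0.0541×0.356) = 0.0276/0.0771 = 0.358 m.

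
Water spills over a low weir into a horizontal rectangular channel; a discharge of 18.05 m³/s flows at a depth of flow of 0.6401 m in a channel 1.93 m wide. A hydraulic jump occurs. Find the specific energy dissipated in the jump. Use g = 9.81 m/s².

ΔE = 6.372 m

q = Q/b = 18.05/1.93 = 9.352 m²/s; V₁ = q/y₁ = 14.61 m/s. Fr₁ = V₁/√(g·y₁) = 5.831.
Conjugate-depth relation: y₂/y₁ = ½[√(1 + 8Fr₁²) − 1] = ½[√272.97 − 1] = 7.761.
y₂ = 7.761 × 0.6401 = 4.968 m.
Head loss: ΔE = (y₂ − y₁)³/(4y₁y₂) = (4.968 − 0.6401)³/(4×0.6401×4.968) = 81.05/12.72 = 6.372 m.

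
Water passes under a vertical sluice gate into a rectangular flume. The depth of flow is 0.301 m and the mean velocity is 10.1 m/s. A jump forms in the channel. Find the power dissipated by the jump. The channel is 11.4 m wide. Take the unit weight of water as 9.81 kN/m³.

P = 1040 kW

Fr₁ = V₁/√(g·y₁) = 10.1/√(9.81×0.301) = 5.88.
Conjugate-depth relation: y₂/y₁ = ½[√(1 + 8Fr₁²) − 1] = ½[√277.4 − 1] = 7.83.
y₂ = 7.83 × 0.301 = 2.36 m.
Head loss: ΔE = (y₂ − y₁)³/(4y₁y₂) = (2.36 − 0.301)³/(4×0.301×2.36) = 8.68/2.84 = 3.06 m.
q = V₁·y₁ = 10.1 × 0.301 = 3.04 m²/s. Q = q·b = 3.04 × 11.4 = 34.7 m³/s. P = γ·Q·ΔE = 9.81 × 34.7 × 3.06 = 1040 kW.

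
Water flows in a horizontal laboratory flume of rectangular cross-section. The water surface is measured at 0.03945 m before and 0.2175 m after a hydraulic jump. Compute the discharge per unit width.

For a rectangular channel the momentum equation gives q² = ½·g·y₁·y₂·(y₁ + y₂) = ½×9.81×0.03945×0.2175×0.2570 = 0.01081.
q = √0.01081 = 0.1040 m²/s.

q = 0.1040 m²/s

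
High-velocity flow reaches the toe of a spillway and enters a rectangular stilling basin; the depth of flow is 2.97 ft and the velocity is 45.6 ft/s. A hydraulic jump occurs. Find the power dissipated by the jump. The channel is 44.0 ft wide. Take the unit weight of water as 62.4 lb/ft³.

P = 10978 hp

Fr₁ = V₁/√(g·y₁) = 45.6/√(32.2×2.97) = 4.66.
Conjugate-depth relation: y₂/y₁ = ½[√(1 + 8Fr₁²) − 1] = ½[√174.9 − 1] = 6.11.
y₂ = 6.11 × 2.97 = 18.2 ft.
q = V₁·y₁ = 45.6 × 2.97 = 135 ft²/s. V₂ = q/y₂ = 135/18.2 = 7.46 ft/s. E₁ = y₁ + V₁²/2g = 35.3 ft; E₂ = y₂ + V₂²/2g = 19.0 ft. ΔE = E₁ − E₂ = 16.2 ft.
Q = q·b = 135 × 44.0 = 5959 cfs. P = γ·Q·ΔE/550 = 62.4 × 5959 × 16.2 / 550 = 10978 hp.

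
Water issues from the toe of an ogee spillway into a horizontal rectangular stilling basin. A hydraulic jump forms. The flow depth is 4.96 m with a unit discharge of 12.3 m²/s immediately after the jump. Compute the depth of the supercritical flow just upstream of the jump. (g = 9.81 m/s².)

V₂ = q/y₂ = 12.3/4.96 = 2.48 m/s; Fr₂ = V₂/√(g·y₂) = 0.356.
The Bélanger relation is symmetric: y₁/y₂ = ½[√(1 + 8Fr₂²) − 1] = ½[√2.011 − 1] = 0.209.
y₁ = 0.209 × 4.96 = 1.04 m.

y₁ = 1.04 m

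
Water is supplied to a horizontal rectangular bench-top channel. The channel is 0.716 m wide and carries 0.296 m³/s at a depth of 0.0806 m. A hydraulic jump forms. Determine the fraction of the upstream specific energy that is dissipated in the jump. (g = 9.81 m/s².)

ΔE/E₁ = 0.549 (54.9%)

q = Q/b = 0.296/0.716 = 0.413 m²/s; V₁ = q/y₁ = 5.13 m/s. Fr₁ = V₁/√(g·y₁) = 5.77.
Bélanger equation: y₂/y₁ = ½[√(1 + 8Fr₁²) − 1] = ½[√267.2 − 1] = 7.67.
y₂ = 7.67 × 0.0806 = 0.618 m.
E₁ = y₁ + V₁²/2g = 1.42 m. ΔE = (y₂ − y₁)³/(4y₁y₂) = 0.780 m. ΔE/E₁ = 0.780/1.42 = 0.549.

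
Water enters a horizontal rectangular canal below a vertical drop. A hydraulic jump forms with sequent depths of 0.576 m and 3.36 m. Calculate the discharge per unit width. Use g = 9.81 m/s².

For a rectangular channel the momentum equation gives q² = ½·g·y₁·y₂·(y₁ + y₂) = ½×9.81×0.576×3.36×3.94 = 37.4.
q = √37.4 = 6.11 m²/s.

q = 6.11 m²/s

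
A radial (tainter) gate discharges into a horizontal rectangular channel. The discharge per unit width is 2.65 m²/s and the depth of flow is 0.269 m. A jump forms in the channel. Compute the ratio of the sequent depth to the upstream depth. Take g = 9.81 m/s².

V₁ = q/y₁ = 2.65/0.269 = 9.85 m/s. Fr₁ = V₁/√(g·y₁) = 9.85/√(9.81×0.269) = 6.06.
Conjugate-depth relation: y₂/y₁ = ½[√(1 + 8Fr₁²) − 1] = ½[√295.2 − 1] = 8.09.

y₂/y₁ = 8.09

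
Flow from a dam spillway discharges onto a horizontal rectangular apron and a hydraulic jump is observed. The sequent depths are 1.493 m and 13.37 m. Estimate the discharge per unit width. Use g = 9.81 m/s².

q = 38.15 m²/s

For a rectangular channel the momentum equation gives q² = ½·g·y₁·y₂·(y₁ + y₂) = ½×9.81×1.493×13.37×14.86 = 1455.
q = √1455 = 38.15 m²/s.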